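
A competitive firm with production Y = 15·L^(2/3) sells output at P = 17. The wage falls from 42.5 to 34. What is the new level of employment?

L* = 125

From P·MP_L = w with MP_L = 10·L^(-1/3), the labor demand is L(w) = (170/w)^(3).
At w = 42.5: L = 64. At w = 34: L = 125.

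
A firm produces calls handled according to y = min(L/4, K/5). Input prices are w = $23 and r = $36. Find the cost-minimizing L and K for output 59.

With a fixed-proportions technology, the cost-minimizing bundle uses no slack in either input: L/4 = K/5 = y.
So L = 4·59 = 236 and K = 5·59 = 295.

L* = 236, K* = 295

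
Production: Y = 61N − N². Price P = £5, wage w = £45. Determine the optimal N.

N* = 26

The marginal product of N is MP_N = 61 − 2N.
A price-taking firm hires until the value of the marginal product equals the wage: P·MP_N = w, so 5·(61 − 2N) = 45.
Then 61 − 2N = 9, giving N = 26.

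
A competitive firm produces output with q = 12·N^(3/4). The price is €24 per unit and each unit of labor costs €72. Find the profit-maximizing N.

MP_N = (3/4)·12·N^(-1/4) = 9·N^(-1/4).
Profit maximization for a price taker requires P·MP_N = w: 24·9·N^(-1/4) = 72.
So N^(-1/4) = 1/3, which gives N = 81.

N* = 81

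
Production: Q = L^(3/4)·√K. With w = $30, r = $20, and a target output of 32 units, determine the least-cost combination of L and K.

L* = 16, K* = 16

Cost minimization requires the marginal rate of technical substitution to equal the input-price ratio: MP_L/MP_K = w/r.
Here MP_L/MP_K = (3/4)·(K/L)/(1/2) = 1.5·(K/L). Setting this equal to 30/20 = 1.5 gives K = L.
Substituting into Q = 32: L^(3/4)·(L)^(1/2) = 32.
Solving, L = 16 and K = 16.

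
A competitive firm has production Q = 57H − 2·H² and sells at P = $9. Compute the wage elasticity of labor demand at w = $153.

From P·MP_H = w with MP_H = 57 − 4H, labor demand is H(w) = (57 − w/9)/4.
dH/dw = −1/(36) = -1/36.
At w = 153, H = 10, so ε = (dH/dw)·(w/H) = (-1/36)·(153/10) = -0.425.

ε = -0.425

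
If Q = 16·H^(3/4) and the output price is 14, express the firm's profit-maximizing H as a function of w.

MP_H = (3/4)·16·H^(-1/4) = 12·H^(-1/4).
Setting P·MP_H = w: 168·H^(-1/4) = w.
Solving for H: H^(-1/4) = w/168, so H = (168/w)^(4).

H(w) = (168/w)^(4)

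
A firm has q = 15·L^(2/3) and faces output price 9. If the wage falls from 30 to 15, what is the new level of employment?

From P·MP_L = w with MP_L = 10·L^(-1/3), the labor demand is L(w) = (90/w)^(3).
At w = 30: L = 27. At w = 15: L = 216.

L* = 216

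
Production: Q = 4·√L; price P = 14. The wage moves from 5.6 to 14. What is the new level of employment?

L* = 4

From P·MP_L = w with MP_L = 2·L^(-1/2), the labor demand is L(w) = (28/w)^(2).
At w = 5.6: L = 25. At w = 14: L = 4.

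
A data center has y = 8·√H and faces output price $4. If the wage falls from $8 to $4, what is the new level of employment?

H* = 16

From P·MP_H = w with MP_H = 4·H^(-1/2), the labor demand is H(w) = (16/w)^(2).
At w = 8: H = 4. At w = 4: H = 16.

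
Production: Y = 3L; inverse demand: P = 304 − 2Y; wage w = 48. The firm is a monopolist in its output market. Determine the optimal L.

L* = 24

Marginal revenue from the inverse demand is MR = 304 − 4Y.
The marginal product is MP_L = 3.
A monopolist hires until marginal revenue product equals the wage: MR·MP_L = w.
(304 − 12L)·3 = 48, so L = 24.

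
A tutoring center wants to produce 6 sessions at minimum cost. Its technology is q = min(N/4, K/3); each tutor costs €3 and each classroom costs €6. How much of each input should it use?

N* = 24, K* = 18

With a fixed-proportions technology, the cost-minimizing bundle uses no slack in either input: N/4 = K/3 = q.
So N = 4·6 = 24 and K = 3·6 = 18.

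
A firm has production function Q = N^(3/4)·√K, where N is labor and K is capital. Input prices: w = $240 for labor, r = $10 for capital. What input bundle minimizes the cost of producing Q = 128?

N* = 16, K* = 256

Cost minimization requires the marginal rate of technical substitution to equal the input-price ratio: MP_N/MP_K = w/r.
Here MP_N/MP_K = (3/4)·(K/N)/(1/2) = 1.5·(K/N). Setting this equal to 240/10 = 24 gives K = 16N.
Substituting into Q = 128: N^(3/4)·(16N)^(1/2) = 128.
Solving, N = 16 and K = 256.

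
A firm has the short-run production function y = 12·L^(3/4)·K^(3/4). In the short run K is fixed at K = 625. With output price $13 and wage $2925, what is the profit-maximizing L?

L* = 625

With K = 625, MP_L = (3/4)·12·L^(-1/4)·625^(3/4) = 1125·L^(-1/4).
Profit maximization for a price taker requires P·MP_L = w: 13·1125·L^(-1/4) = 2925.
So L^(-1/4) = 0.2, which gives L = 625.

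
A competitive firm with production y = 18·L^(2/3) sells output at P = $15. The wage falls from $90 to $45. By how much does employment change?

From P·MP_L = w with MP_L = 12·L^(-1/3), the labor demand is L(w) = (180/w)^(3).
At w = 90: L = 8. At w = 45: L = 64.
ΔL = 64 − 8 = 56.

ΔL = 56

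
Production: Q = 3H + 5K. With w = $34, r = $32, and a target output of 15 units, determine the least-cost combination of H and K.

H* = 0, K* = 3

The inputs are perfect substitutes, so the firm uses whichever has the lower cost per unit of output.
Cost per unit of output via H is w/3 = 34/3; via K it is r/5 = 6.4. K is cheaper.
Producing Q = 15 with K alone: H = 0, K = 3.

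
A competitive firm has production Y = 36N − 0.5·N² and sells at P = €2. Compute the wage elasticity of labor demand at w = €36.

From P·MP_N = w with MP_N = 36 − N, labor demand is N(w) = 36 − w/2.
dN/dw = −1/(2) = -0.5.
At w = 36, N = 18, so ε = (dN/dw)·(w/N) = (-0.5)·(36/18) = -1.

ε = -1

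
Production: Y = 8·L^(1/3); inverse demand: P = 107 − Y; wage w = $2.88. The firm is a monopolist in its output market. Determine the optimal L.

L* = 125

Marginal revenue from the inverse demand is MR = 107 − 2Y.
The marginal product is MP_L = (8/3)·L^(-2/3).
A monopolist hires until marginal revenue product equals the wage: MR·MP_L = w.
At L, Y = 8·L^(1/3). Substituting and solving: (107 − 16·L^(1/3))·(8/3)·L^(-2/3) = 2.88 gives L = 125.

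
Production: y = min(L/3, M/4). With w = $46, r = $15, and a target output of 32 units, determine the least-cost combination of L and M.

With a fixed-proportions technology, the cost-minimizing bundle uses no slack in either input: L/3 = M/4 = y.
So L = 3·32 = 96 and M = 4·32 = 128.

L* = 96, M* = 128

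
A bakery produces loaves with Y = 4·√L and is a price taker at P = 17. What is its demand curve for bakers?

L(w) = 1156/w²

MP_L = (1/2)·4·L^(-1/2) = 2·L^(-1/2).
Setting P·MP_L = w: 34·L^(-1/2) = w.
Solving for L: L^(-1/2) = w/34, so L = (34/w)^(2).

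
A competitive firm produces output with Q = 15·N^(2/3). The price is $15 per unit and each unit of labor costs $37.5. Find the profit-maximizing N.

N* = 64

MP_N = (2/3)·15·N^(-1/3) = 10·N^(-1/3).
Profit maximization for a price taker requires P·MP_N = w: 15·10·N^(-1/3) = 37.5.
So N^(-1/3) = 0.25, which gives N = 64.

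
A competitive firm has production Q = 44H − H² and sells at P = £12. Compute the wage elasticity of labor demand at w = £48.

ε = -0.1

From P·MP_H = w with MP_H = 44 − 2H, labor demand is H(w) = (44 − w/12)/2.
dH/dw = −1/(24) = -1/24.
At w = 48, H = 20, so ε = (dH/dw)·(w/H) = (-1/24)·(48/20) = -0.1.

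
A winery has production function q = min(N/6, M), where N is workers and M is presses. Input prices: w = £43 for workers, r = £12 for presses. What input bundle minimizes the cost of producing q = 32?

N* = 192, M* = 32

With a fixed-proportions technology, the cost-minimizing bundle uses no slack in either input: N/6 = M = q.
So N = 6·32 = 192 and M = 32.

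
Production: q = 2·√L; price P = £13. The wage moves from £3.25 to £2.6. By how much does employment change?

From P·MP_L = w with MP_L = L^(-1/2), the labor demand is L(w) = (13/w)^(2).
At w = 3.25: L = 16. At w = 2.6: L = 25.
ΔL = 25 − 16 = 9.

ΔL = 9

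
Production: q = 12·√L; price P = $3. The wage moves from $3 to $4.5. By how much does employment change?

ΔL = -20

From P·MP_L = w with MP_L = 6·L^(-1/2), the labor demand is L(w) = (18/w)^(2).
At w = 3: L = 36. At w = 4.5: L = 16.
ΔL = 16 − 36 = -20.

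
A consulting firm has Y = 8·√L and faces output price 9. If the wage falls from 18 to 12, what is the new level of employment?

From P·MP_L = w with MP_L = 4·L^(-1/2), the labor demand is L(w) = (36/w)^(2).
At w = 18: L = 4. At w = 12: L = 9.

L* = 9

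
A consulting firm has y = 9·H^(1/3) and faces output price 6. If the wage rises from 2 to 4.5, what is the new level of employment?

H* = 8

From P·MP_H = w with MP_H = 3·H^(-2/3), the labor demand is H(w) = (18/w)^(3/2).
At w = 2: H = 27. At w = 4.5: H = 8.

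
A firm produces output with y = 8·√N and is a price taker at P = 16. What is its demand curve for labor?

N(w) = 4096/w²

MP_N = (1/2)·8·N^(-1/2) = 4·N^(-1/2).
Setting P·MP_N = w: 64·N^(-1/2) = w.
Solving for N: N^(-1/2) = w/64, so N = (64/w)^(2).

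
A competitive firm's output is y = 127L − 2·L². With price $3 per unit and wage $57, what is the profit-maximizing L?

L* = 27

The marginal product of L is MP_L = 127 − 4L.
A price-taking firm hires until the value of the marginal product equals the wage: P·MP_L = w, so 3·(127 − 4L) = 57.
Then 127 − 4L = 19, giving L = 27.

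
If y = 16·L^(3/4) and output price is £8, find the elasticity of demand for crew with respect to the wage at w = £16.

ε = -4

MP_L = (3/4)·16·L^(-1/4), so P·MP_L = w gives 96·L^(-1/4) = w.
Solving, L(w) = (96/w)^(4). This is a constant-elasticity form: L ∝ w^(−4), so ε = −4.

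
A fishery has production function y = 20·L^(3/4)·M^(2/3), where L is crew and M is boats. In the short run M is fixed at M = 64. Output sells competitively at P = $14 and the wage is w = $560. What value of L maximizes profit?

L* = 1296

With M = 64, MP_L = (3/4)·20·L^(-1/4)·64^(2/3) = 240·L^(-1/4).
Profit maximization for a price taker requires P·MP_L = w: 14·240·L^(-1/4) = 560.
So L^(-1/4) = 1/6, which gives L = 1296.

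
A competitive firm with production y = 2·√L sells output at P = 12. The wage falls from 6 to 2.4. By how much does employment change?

From P·MP_L = w with MP_L = L^(-1/2), the labor demand is L(w) = (12/w)^(2).
At w = 6: L = 4. At w = 2.4: L = 25.
ΔL = 25 − 4 = 21.

ΔL = 21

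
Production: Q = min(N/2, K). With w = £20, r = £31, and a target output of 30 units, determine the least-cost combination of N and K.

N* = 60, K* = 30

With a fixed-proportions technology, the cost-minimizing bundle uses no slack in either input: N/2 = K = Q.
So N = 2·30 = 60 and K = 30.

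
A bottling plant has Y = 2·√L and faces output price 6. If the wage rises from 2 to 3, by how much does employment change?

From P·MP_L = w with MP_L = L^(-1/2), the labor demand is L(w) = (6/w)^(2).
At w = 2: L = 9. At w = 3: L = 4.
ΔL = 4 − 9 = -5.

ΔL = -5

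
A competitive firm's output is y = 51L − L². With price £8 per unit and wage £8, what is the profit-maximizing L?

The marginal product of L is MP_L = 51 − 2L.
A price-taking firm hires until the value of the marginal product equals the wage: P·MP_L = w, so 8·(51 − 2L) = 8.
Then 51 − 2L = 1, giving L = 25.

L* = 25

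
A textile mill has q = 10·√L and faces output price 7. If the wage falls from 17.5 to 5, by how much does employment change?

From P·MP_L = w with MP_L = 5·L^(-1/2), the labor demand is L(w) = (35/w)^(2).
At w = 17.5: L = 4. At w = 5: L = 49.
ΔL = 49 − 4 = 45.

ΔL = 45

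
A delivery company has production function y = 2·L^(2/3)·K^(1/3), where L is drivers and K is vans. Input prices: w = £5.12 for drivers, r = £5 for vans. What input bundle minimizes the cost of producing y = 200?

L* = 125, K* = 64

Cost minimization requires the marginal rate of technical substitution to equal the input-price ratio: MP_L/MP_K = w/r.
Here MP_L/MP_K = (2/3)·(K/L)/(1/3) = 2·(K/L). Setting this equal to 5.12/5 = 1.024 gives K = 0.512L.
Substituting into y = 200: 2·L^(2/3)·(0.512L)^(1/3) = 200.
Solving, L = 125 and K = 64.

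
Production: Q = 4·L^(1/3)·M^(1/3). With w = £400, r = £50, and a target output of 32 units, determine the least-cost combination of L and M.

L* = 8, M* = 64

Cost minimization requires the marginal rate of technical substitution to equal the input-price ratio: MP_L/MP_M = w/r.
Here MP_L/MP_M = (1/3)·(M/L)/(1/3) = (M/L). Setting this equal to 400/50 = 8 gives M = 8L.
Substituting into Q = 32: 4·L^(1/3)·(8L)^(1/3) = 32.
Solving, L = 8 and M = 64.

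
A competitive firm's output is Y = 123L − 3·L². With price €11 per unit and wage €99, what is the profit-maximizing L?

The marginal product of L is MP_L = 123 − 6L.
A price-taking firm hires until the value of the marginal product equals the wage: P·MP_L = w, so 11·(123 − 6L) = 99.
Then 123 − 6L = 9, giving L = 19.

L* = 19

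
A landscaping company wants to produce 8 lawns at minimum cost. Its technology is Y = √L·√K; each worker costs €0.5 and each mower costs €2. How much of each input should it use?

L* = 16, K* = 4

Cost minimization requires the marginal rate of technical substitution to equal the input-price ratio: MP_L/MP_K = w/r.
Here MP_L/MP_K = (1/2)·(K/L)/(1/2) = (K/L). Setting this equal to 0.5/2 = 0.25 gives K = 0.25L.
Substituting into Y = 8: L^(1/2)·(0.25L)^(1/2) = 8.
Solving, L = 16 and K = 4.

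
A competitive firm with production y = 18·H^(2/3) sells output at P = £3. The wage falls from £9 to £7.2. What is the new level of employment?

From P·MP_H = w with MP_H = 12·H^(-1/3), the labor demand is H(w) = (36/w)^(3).
At w = 9: H = 64. At w = 7.2: H = 125.

H* = 125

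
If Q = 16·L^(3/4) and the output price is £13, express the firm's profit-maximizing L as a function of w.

MP_L = (3/4)·16·L^(-1/4) = 12·L^(-1/4).
Setting P·MP_L = w: 156·L^(-1/4) = w.
Solving for L: L^(-1/4) = w/156, so L = (156/w)^(4).

L(w) = (156/w)^(4)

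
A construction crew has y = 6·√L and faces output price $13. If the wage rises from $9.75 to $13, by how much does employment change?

From P·MP_L = w with MP_L = 3·L^(-1/2), the labor demand is L(w) = (39/w)^(2).
At w = 9.75: L = 16. At w = 13: L = 9.
ΔL = 9 − 16 = -7.

ΔL = -7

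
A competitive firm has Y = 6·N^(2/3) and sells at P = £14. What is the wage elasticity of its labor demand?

ε = -3

MP_N = (2/3)·6·N^(-1/3), so P·MP_N = w gives 56·N^(-1/3) = w.
Solving, N(w) = (56/w)^(3). This is a constant-elasticity form: N ∝ w^(−3), so ε = −3.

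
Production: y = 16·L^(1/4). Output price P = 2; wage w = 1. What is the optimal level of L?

L* = 16

MP_L = (1/4)·16·L^(-3/4) = 4·L^(-3/4).
Profit maximization for a price taker requires P·MP_L = w: 2·4·L^(-3/4) = 1.
So L^(-3/4) = 0.125, which gives L = 16.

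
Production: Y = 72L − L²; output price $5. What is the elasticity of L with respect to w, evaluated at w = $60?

From P·MP_L = w with MP_L = 72 − 2L, labor demand is L(w) = (72 − w/5)/2.
dL/dw = −1/(10) = -0.1.
At w = 60, L = 30, so ε = (dL/dw)·(w/L) = (-0.1)·(60/30) = -0.2.

ε = -0.2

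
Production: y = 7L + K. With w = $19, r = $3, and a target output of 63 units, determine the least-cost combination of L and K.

L* = 9, K* = 0

The inputs are perfect substitutes, so the firm uses whichever has the lower cost per unit of output.
Cost per unit of output via L is 19/7; via K it is 3. L is cheaper.
Producing y = 63 with L alone: L = 9, K = 0.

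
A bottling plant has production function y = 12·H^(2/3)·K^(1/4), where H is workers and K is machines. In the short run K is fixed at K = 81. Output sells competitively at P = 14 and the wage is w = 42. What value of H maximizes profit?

H* = 512

With K = 81, MP_H = (2/3)·12·H^(-1/3)·81^(1/4) = 24·H^(-1/3).
Profit maximization for a price taker requires P·MP_H = w: 14·24·H^(-1/3) = 42.
So H^(-1/3) = 0.125, which gives H = 512.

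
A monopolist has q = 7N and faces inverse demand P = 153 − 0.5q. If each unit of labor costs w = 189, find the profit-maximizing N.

N* = 18

Marginal revenue from the inverse demand is MR = 153 − q.
The marginal product is MP_N = 7.
A monopolist hires until marginal revenue product equals the wage: MR·MP_N = w.
(153 − 7N)·7 = 189, so N = 18.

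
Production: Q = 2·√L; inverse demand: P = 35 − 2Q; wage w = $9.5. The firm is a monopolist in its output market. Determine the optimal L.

L* = 4

Marginal revenue from the inverse demand is MR = 35 − 4Q.
The marginal product is MP_L = L^(-1/2).
A monopolist hires until marginal revenue product equals the wage: MR·MP_L = w.
At L, Q = 2·√L. Substituting and solving: (35 − 8·√L)·L^(-1/2) = 9.5 gives L = 4.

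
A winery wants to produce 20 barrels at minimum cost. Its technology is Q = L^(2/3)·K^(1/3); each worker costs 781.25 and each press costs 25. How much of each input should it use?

Cost minimization requires the marginal rate of technical substitution to equal the input-price ratio: MP_L/MP_K = w/r.
Here MP_L/MP_K = (2/3)·(K/L)/(1/3) = 2·(K/L). Setting this equal to 781.25/25 = 31.25 gives K = 15.625L.
Substituting into Q = 20: L^(2/3)·(15.625L)^(1/3) = 20.
Solving, L = 8 and K = 125.

L* = 8, K* = 125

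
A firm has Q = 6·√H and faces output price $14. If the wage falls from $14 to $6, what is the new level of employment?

H* = 49

From P·MP_H = w with MP_H = 3·H^(-1/2), the labor demand is H(w) = (42/w)^(2).
At w = 14: H = 9. At w = 6: H = 49.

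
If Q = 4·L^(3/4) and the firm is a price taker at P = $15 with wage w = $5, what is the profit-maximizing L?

MP_L = (3/4)·4·L^(-1/4) = 3·L^(-1/4).
Profit maximization for a price taker requires P·MP_L = w: 15·3·L^(-1/4) = 5.
So L^(-1/4) = 1/9, which gives L = 6561.

L* = 6561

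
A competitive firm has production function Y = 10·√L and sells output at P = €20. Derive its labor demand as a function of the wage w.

MP_L = (1/2)·10·L^(-1/2) = 5·L^(-1/2).
Setting P·MP_L = w: 100·L^(-1/2) = w.
Solving for L: L^(-1/2) = w/100, so L = (100/w)^(2).

L(w) = 10000/w²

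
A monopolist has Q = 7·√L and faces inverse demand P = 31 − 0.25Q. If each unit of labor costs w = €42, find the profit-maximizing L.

L* = 4

Marginal revenue from the inverse demand is MR = 31 − 0.5Q.
The marginal product is MP_L = 3.5·L^(-1/2).
A monopolist hires until marginal revenue product equals the wage: MR·MP_L = w.
At L, Q = 7·√L. Substituting and solving: (31 − 3.5·√L)·3.5·L^(-1/2) = 42 gives L = 4.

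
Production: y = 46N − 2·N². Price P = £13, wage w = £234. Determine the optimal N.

The marginal product of N is MP_N = 46 − 4N.
A price-taking firm hires until the value of the marginal product equals the wage: P·MP_N = w, so 13·(46 − 4N) = 234.
Then 46 − 4N = 18, giving N = 7.

N* = 7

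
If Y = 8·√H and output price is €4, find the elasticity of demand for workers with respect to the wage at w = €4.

MP_H = (1/2)·8·H^(-1/2), so P·MP_H = w gives 16·H^(-1/2) = w.
Solving, H(w) = (16/w)^(2). This is a constant-elasticity form: H ∝ w^(−2), so ε = −2.

ε = -2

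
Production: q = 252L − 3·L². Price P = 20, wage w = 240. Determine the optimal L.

L* = 40

The marginal product of L is MP_L = 252 − 6L.
A price-taking firm hires until the value of the marginal product equals the wage: P·MP_L = w, so 20·(252 − 6L) = 240.
Then 252 − 6L = 12, giving L = 40.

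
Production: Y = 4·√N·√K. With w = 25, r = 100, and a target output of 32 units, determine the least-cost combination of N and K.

Cost minimization requires the marginal rate of technical substitution to equal the input-price ratio: MP_N/MP_K = w/r.
Here MP_N/MP_K = (1/2)·(K/N)/(1/2) = (K/N). Setting this equal to 25/100 = 0.25 gives K = 0.25N.
Substituting into Y = 32: 4·N^(1/2)·(0.25N)^(1/2) = 32.
Solving, N = 16 and K = 4.

N* = 16, K* = 4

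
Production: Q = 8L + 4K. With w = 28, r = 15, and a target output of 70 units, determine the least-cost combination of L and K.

The inputs are perfect substitutes, so the firm uses whichever has the lower cost per unit of output.
Cost per unit of output via L is w/8 = 3.5; via K it is r/4 = 3.75. L is cheaper.
Producing Q = 70 with L alone: L = 8.75, K = 0.

L* = 8.75, K* = 0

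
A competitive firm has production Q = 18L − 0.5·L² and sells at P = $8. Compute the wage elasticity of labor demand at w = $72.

From P·MP_L = w with MP_L = 18 − L, labor demand is L(w) = 18 − w/8.
dL/dw = −1/(8) = -0.125.
At w = 72, L = 9, so ε = (dL/dw)·(w/L) = (-0.125)·(72/9) = -1.

ε = -1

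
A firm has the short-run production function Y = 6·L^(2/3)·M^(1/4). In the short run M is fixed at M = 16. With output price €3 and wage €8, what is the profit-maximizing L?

L* = 27

With M = 16, MP_L = (2/3)·6·L^(-1/3)·16^(1/4) = 8·L^(-1/3).
Profit maximization for a price taker requires P·MP_L = w: 3·8·L^(-1/3) = 8.
So L^(-1/3) = 1/3, which gives L = 27.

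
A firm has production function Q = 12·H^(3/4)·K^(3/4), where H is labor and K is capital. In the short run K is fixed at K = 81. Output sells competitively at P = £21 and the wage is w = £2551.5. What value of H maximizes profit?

With K = 81, MP_H = (3/4)·12·H^(-1/4)·81^(3/4) = 243·H^(-1/4).
Profit maximization for a price taker requires P·MP_H = w: 21·243·H^(-1/4) = 2551.5.
So H^(-1/4) = 0.5, which gives H = 16.

H* = 16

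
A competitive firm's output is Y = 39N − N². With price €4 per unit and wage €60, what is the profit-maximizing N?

The marginal product of N is MP_N = 39 − 2N.
A price-taking firm hires until the value of the marginal product equals the wage: P·MP_N = w, so 4·(39 − 2N) = 60.
Then 39 − 2N = 15, giving N = 12.

N* = 12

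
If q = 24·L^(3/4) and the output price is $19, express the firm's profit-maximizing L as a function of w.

MP_L = (3/4)·24·L^(-1/4) = 18·L^(-1/4).
Setting P·MP_L = w: 342·L^(-1/4) = w.
Solving for L: L^(-1/4) = w/342, so L = (342/w)^(4).

L(w) = (342/w)^(4)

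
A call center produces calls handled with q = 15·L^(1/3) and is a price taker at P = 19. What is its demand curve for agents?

L(w) = (95/w)^(3/2)

MP_L = (1/3)·15·L^(-2/3) = 5·L^(-2/3).
Setting P·MP_L = w: 95·L^(-2/3) = w.
Solving for L: L^(-2/3) = w/95, so L = (95/w)^(3/2).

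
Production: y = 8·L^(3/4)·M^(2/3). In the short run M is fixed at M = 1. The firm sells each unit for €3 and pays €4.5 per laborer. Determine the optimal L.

L* = 256

With M = 1, MP_L = (3/4)·8·L^(-1/4)·1^(2/3) = 6·L^(-1/4).
Profit maximization for a price taker requires P·MP_L = w: 3·6·L^(-1/4) = 4.5.
So L^(-1/4) = 0.25, which gives L = 256.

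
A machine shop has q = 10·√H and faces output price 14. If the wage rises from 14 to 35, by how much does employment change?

From P·MP_H = w with MP_H = 5·H^(-1/2), the labor demand is H(w) = (70/w)^(2).
At w = 14: H = 25. At w = 35: H = 4.
ΔH = 4 − 25 = -21.

ΔH = -21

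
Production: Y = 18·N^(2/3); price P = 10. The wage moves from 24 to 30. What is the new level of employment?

From P·MP_N = w with MP_N = 12·N^(-1/3), the labor demand is N(w) = (120/w)^(3).
At w = 24: N = 125. At w = 30: N = 64.

N* = 64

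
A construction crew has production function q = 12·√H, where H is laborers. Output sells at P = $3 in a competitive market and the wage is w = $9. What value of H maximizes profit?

H* = 4

MP_H = (1/2)·12·H^(-1/2) = 6·H^(-1/2).
Profit maximization for a price taker requires P·MP_H = w: 3·6·H^(-1/2) = 9.
So H^(-1/2) = 0.5, which gives H = 4.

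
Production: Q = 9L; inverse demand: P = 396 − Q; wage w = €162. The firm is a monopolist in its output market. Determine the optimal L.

Marginal revenue from the inverse demand is MR = 396 − 2Q.
The marginal product is MP_L = 9.
A monopolist hires until marginal revenue product equals the wage: MR·MP_L = w.
(396 − 18L)·9 = 162, so L = 21.

L* = 21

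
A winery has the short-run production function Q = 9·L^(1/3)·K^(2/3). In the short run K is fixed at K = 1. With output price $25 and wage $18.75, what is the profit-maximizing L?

With K = 1, MP_L = (1/3)·9·L^(-2/3)·1^(2/3) = 3·L^(-2/3).
Profit maximization for a price taker requires P·MP_L = w: 25·3·L^(-2/3) = 18.75.
So L^(-2/3) = 0.25, which gives L = 8.

L* = 8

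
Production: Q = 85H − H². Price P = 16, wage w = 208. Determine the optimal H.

The marginal product of H is MP_H = 85 − 2H.
A price-taking firm hires until the value of the marginal product equals the wage: P·MP_H = w, so 16·(85 − 2H) = 208.
Then 85 − 2H = 13, giving H = 36.

H* = 36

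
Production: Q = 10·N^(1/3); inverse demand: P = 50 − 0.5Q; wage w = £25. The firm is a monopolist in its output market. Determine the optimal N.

Marginal revenue from the inverse demand is MR = 50 − Q.
The marginal product is MP_N = (10/3)·N^(-2/3).
A monopolist hires until marginal revenue product equals the wage: MR·MP_N = w.
At N, Q = 10·N^(1/3). Substituting and solving: (50 − 10·N^(1/3))·(10/3)·N^(-2/3) = 25 gives N = 8.

N* = 8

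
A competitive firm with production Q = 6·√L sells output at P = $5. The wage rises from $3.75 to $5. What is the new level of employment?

L* = 9

From P·MP_L = w with MP_L = 3·L^(-1/2), the labor demand is L(w) = (15/w)^(2).
At w = 3.75: L = 16. At w = 5: L = 9.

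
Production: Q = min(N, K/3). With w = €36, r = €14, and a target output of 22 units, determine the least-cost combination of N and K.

With a fixed-proportions technology, the cost-minimizing bundle uses no slack in either input: N = K/3 = Q.
So N = 22 and K = 3·22 = 66.

N* = 22, K* = 66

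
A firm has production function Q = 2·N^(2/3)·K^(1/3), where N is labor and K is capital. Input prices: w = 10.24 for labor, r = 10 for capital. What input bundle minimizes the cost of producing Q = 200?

N* = 125, K* = 64

Cost minimization requires the marginal rate of technical substitution to equal the input-price ratio: MP_N/MP_K = w/r.
Here MP_N/MP_K = (2/3)·(K/N)/(1/3) = 2·(K/N). Setting this equal to 10.24/10 = 1.024 gives K = 0.512N.
Substituting into Q = 200: 2·N^(2/3)·(0.512N)^(1/3) = 200.
Solving, N = 125 and K = 64.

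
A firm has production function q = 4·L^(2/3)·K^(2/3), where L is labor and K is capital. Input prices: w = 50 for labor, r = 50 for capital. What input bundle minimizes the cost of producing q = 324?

Cost minimization requires the marginal rate of technical substitution to equal the input-price ratio: MP_L/MP_K = w/r.
Here MP_L/MP_K = (2/3)·(K/L)/(2/3) = (K/L). Setting this equal to 50/50 = 1 gives K = L.
Substituting into q = 324: 4·L^(2/3)·(L)^(2/3) = 324.
Solving, L = 27 and K = 27.

L* = 27, K* = 27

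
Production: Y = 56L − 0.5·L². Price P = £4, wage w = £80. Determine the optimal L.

The marginal product of L is MP_L = 56 − L.
A price-taking firm hires until the value of the marginal product equals the wage: P·MP_L = w, so 4·(56 − L) = 80.
Then 56 − L = 20, giving L = 36.

L* = 36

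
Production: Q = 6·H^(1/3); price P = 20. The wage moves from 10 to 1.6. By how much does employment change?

ΔH = 117

From P·MP_H = w with MP_H = 2·H^(-2/3), the labor demand is H(w) = (40/w)^(3/2).
At w = 10: H = 8. At w = 1.6: H = 125.
ΔH = 125 − 8 = 117.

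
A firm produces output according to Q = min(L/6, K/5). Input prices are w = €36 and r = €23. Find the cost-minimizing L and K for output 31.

L* = 186, K* = 155

With a fixed-proportions technology, the cost-minimizing bundle uses no slack in either input: L/6 = K/5 = Q.
So L = 6·31 = 186 and K = 5·31 = 155.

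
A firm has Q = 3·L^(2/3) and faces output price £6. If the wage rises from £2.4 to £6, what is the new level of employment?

From P·MP_L = w with MP_L = 2·L^(-1/3), the labor demand is L(w) = (12/w)^(3).
At w = 2.4: L = 125. At w = 6: L = 8.

L* = 8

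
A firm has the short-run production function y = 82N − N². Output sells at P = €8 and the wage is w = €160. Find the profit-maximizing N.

The marginal product of N is MP_N = 82 − 2N.
A price-taking firm hires until the value of the marginal product equals the wage: P·MP_N = w, so 8·(82 − 2N) = 160.
Then 82 − 2N = 20, giving N = 31.

N* = 31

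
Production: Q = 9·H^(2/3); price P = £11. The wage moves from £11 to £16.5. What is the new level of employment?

H* = 64

From P·MP_H = w with MP_H = 6·H^(-1/3), the labor demand is H(w) = (66/w)^(3).
At w = 11: H = 216. At w = 16.5: H = 64.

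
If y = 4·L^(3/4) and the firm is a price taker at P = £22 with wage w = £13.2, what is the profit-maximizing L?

MP_L = (3/4)·4·L^(-1/4) = 3·L^(-1/4).
Profit maximization for a price taker requires P·MP_L = w: 22·3·L^(-1/4) = 13.2.
So L^(-1/4) = 0.2, which gives L = 625.

L* = 625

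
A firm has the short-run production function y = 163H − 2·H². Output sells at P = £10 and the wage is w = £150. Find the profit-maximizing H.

The marginal product of H is MP_H = 163 − 4H.
A price-taking firm hires until the value of the marginal product equals the wage: P·MP_H = w, so 10·(163 − 4H) = 150.
Then 163 − 4H = 15, giving H = 37.

H* = 37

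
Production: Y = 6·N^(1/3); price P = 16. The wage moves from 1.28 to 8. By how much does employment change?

From P·MP_N = w with MP_N = 2·N^(-2/3), the labor demand is N(w) = (32/w)^(3/2).
At w = 1.28: N = 125. At w = 8: N = 8.
ΔN = 8 − 125 = -117.

ΔN = -117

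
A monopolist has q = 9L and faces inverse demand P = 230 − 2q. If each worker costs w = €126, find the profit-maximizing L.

L* = 6

Marginal revenue from the inverse demand is MR = 230 − 4q.
The marginal product is MP_L = 9.
A monopolist hires until marginal revenue product equals the wage: MR·MP_L = w.
(230 − 36L)·9 = 126, so L = 6.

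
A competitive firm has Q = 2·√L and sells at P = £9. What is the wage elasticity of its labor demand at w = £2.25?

MP_L = (1/2)·2·L^(-1/2), so P·MP_L = w gives 9·L^(-1/2) = w.
Solving, L(w) = (9/w)^(2). This is a constant-elasticity form: L ∝ w^(−2), so ε = −2.

ε = -2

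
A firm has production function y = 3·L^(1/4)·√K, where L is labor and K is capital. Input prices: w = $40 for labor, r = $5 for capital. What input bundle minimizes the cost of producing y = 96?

L* = 16, K* = 256

Cost minimization requires the marginal rate of technical substitution to equal the input-price ratio: MP_L/MP_K = w/r.
Here MP_L/MP_K = (1/4)·(K/L)/(1/2) = 0.5·(K/L). Setting this equal to 40/5 = 8 gives K = 16L.
Substituting into y = 96: 3·L^(1/4)·(16L)^(1/2) = 96.
Solving, L = 16 and K = 256.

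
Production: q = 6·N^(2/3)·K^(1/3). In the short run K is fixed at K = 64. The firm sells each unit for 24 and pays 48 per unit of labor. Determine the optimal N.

With K = 64, MP_N = (2/3)·6·N^(-1/3)·64^(1/3) = 16·N^(-1/3).
Profit maximization for a price taker requires P·MP_N = w: 24·16·N^(-1/3) = 48.
So N^(-1/3) = 0.125, which gives N = 512.

N* = 512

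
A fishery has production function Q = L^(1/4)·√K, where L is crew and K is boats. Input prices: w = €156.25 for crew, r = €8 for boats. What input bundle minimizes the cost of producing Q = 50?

Cost minimization requires the marginal rate of technical substitution to equal the input-price ratio: MP_L/MP_K = w/r.
Here MP_L/MP_K = (1/4)·(K/L)/(1/2) = 0.5·(K/L). Setting this equal to 156.25/8 = 19.53125 gives K = 39.0625L.
Substituting into Q = 50: L^(1/4)·(39.0625L)^(1/2) = 50.
Solving, L = 16 and K = 625.

L* = 16, K* = 625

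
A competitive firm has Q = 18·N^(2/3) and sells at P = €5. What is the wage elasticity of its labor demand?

ε = -3

MP_N = (2/3)·18·N^(-1/3), so P·MP_N = w gives 60·N^(-1/3) = w.
Solving, N(w) = (60/w)^(3). This is a constant-elasticity form: N ∝ w^(−3), so ε = −3.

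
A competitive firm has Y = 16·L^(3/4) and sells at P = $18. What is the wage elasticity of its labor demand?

ε = -4

MP_L = (3/4)·16·L^(-1/4), so P·MP_L = w gives 216·L^(-1/4) = w.
Solving, L(w) = (216/w)^(4). This is a constant-elasticity form: L ∝ w^(−4), so ε = −4.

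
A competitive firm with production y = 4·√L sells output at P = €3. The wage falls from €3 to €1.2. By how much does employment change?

ΔL = 21

From P·MP_L = w with MP_L = 2·L^(-1/2), the labor demand is L(w) = (6/w)^(2).
At w = 3: L = 4. At w = 1.2: L = 25.
ΔL = 25 − 4 = 21.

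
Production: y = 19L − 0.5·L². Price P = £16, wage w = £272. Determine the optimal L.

L* = 2

The marginal product of L is MP_L = 19 − L.
A price-taking firm hires until the value of the marginal product equals the wage: P·MP_L = w, so 16·(19 − L) = 272.
Then 19 − L = 17, giving L = 2.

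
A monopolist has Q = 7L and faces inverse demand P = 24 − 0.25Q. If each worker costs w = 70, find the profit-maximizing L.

L* = 4

Marginal revenue from the inverse demand is MR = 24 − 0.5Q.
The marginal product is MP_L = 7.
A monopolist hires until marginal revenue product equals the wage: MR·MP_L = w.
(24 − 3.5L)·7 = 70, so L = 4.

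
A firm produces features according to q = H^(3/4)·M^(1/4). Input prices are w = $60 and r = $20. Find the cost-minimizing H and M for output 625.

Cost minimization requires the marginal rate of technical substitution to equal the input-price ratio: MP_H/MP_M = w/r.
Here MP_H/MP_M = (3/4)·(M/H)/(1/4) = 3·(M/H). Setting this equal to 60/20 = 3 gives M = H.
Substituting into q = 625: H^(3/4)·(H)^(1/4) = 625.
Solving, H = 625 and M = 625.

H* = 625, M* = 625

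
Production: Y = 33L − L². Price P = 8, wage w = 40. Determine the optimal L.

L* = 14

The marginal product of L is MP_L = 33 − 2L.
A price-taking firm hires until the value of the marginal product equals the wage: P·MP_L = w, so 8·(33 − 2L) = 40.
Then 33 − 2L = 5, giving L = 14.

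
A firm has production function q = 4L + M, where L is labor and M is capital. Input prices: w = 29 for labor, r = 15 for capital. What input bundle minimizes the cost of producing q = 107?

The inputs are perfect substitutes, so the firm uses whichever has the lower cost per unit of output.
Cost per unit of output via L is 7.25; via M it is 15. L is cheaper.
Producing q = 107 with L alone: L = 26.75, M = 0.

L* = 26.75, M* = 0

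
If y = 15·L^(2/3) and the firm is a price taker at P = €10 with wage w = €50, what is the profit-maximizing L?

L* = 8

MP_L = (2/3)·15·L^(-1/3) = 10·L^(-1/3).
Profit maximization for a price taker requires P·MP_L = w: 10·10·L^(-1/3) = 50.
So L^(-1/3) = 0.5, which gives L = 8.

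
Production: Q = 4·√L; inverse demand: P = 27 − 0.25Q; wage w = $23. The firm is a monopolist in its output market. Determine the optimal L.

Marginal revenue from the inverse demand is MR = 27 − 0.5Q.
The marginal product is MP_L = 2·L^(-1/2).
A monopolist hires until marginal revenue product equals the wage: MR·MP_L = w.
At L, Q = 4·√L. Substituting and solving: (27 − 2·√L)·2·L^(-1/2) = 23 gives L = 4.

L* = 4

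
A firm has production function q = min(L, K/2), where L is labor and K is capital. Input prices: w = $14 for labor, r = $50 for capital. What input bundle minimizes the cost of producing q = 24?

L* = 24, K* = 48

With a fixed-proportions technology, the cost-minimizing bundle uses no slack in either input: L = K/2 = q.
So L = 24 and K = 2·24 = 48.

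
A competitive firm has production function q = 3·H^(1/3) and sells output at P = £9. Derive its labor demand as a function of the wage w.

H(w) = (9/w)^(3/2)

MP_H = (1/3)·3·H^(-2/3) = H^(-2/3).
Setting P·MP_H = w: 9·H^(-2/3) = w.
Solving for H: H^(-2/3) = w/9, so H = (9/w)^(3/2).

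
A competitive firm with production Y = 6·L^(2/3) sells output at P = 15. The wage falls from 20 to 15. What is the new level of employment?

L* = 64

From P·MP_L = w with MP_L = 4·L^(-1/3), the labor demand is L(w) = (60/w)^(3).
At w = 20: L = 27. At w = 15: L = 64.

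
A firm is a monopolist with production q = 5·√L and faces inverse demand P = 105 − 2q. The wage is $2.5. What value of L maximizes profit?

Marginal revenue from the inverse demand is MR = 105 − 4q.
The marginal product is MP_L = 2.5·L^(-1/2).
A monopolist hires until marginal revenue product equals the wage: MR·MP_L = w.
At L, q = 5·√L. Substituting and solving: (105 − 20·√L)·2.5·L^(-1/2) = 2.5 gives L = 25.

L* = 25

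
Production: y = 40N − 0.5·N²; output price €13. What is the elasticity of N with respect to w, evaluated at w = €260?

ε = -1

From P·MP_N = w with MP_N = 40 − N, labor demand is N(w) = 40 − w/13.
dN/dw = −1/(13) = -1/13.
At w = 260, N = 20, so ε = (dN/dw)·(w/N) = (-1/13)·(260/20) = -1.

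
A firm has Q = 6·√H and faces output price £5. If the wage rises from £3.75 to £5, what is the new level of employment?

H* = 9

From P·MP_H = w with MP_H = 3·H^(-1/2), the labor demand is H(w) = (15/w)^(2).
At w = 3.75: H = 16. At w = 5: H = 9.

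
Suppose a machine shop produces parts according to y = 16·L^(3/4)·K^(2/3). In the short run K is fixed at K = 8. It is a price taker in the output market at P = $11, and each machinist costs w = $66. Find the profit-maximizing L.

With K = 8, MP_L = (3/4)·16·L^(-1/4)·8^(2/3) = 48·L^(-1/4).
Profit maximization for a price taker requires P·MP_L = w: 11·48·L^(-1/4) = 66.
So L^(-1/4) = 0.125, which gives L = 4096.

L* = 4096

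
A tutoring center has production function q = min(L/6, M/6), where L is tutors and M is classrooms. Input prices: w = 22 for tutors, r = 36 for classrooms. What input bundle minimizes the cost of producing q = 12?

With a fixed-proportions technology, the cost-minimizing bundle uses no slack in either input: L/6 = M/6 = q.
So L = 6·12 = 72 and M = 6·12 = 72.

L* = 72, M* = 72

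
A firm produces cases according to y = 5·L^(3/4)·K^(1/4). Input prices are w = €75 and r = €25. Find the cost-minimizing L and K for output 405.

Cost minimization requires the marginal rate of technical substitution to equal the input-price ratio: MP_L/MP_K = w/r.
Here MP_L/MP_K = (3/4)·(K/L)/(1/4) = 3·(K/L). Setting this equal to 75/25 = 3 gives K = L.
Substituting into y = 405: 5·L^(3/4)·(L)^(1/4) = 405.
Solving, L = 81 and K = 81.

L* = 81, K* = 81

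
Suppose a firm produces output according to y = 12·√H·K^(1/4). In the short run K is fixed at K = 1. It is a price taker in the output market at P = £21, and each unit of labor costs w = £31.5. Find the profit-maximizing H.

H* = 16

With K = 1, MP_H = (1/2)·12·H^(-1/2)·1^(1/4) = 6·H^(-1/2).
Profit maximization for a price taker requires P·MP_H = w: 21·6·H^(-1/2) = 31.5.
So H^(-1/2) = 0.25, which gives H = 16.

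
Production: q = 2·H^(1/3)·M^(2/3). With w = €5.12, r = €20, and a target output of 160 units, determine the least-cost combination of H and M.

Cost minimization requires the marginal rate of technical substitution to equal the input-price ratio: MP_H/MP_M = w/r.
Here MP_H/MP_M = (1/3)·(M/H)/(2/3) = 0.5·(M/H). Setting this equal to 5.12/20 = 0.256 gives M = 0.512H.
Substituting into q = 160: 2·H^(1/3)·(0.512H)^(2/3) = 160.
Solving, H = 125 and M = 64.

H* = 125, M* = 64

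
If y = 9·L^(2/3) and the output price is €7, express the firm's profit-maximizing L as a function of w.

L(w) = 74088/w³

MP_L = (2/3)·9·L^(-1/3) = 6·L^(-1/3).
Setting P·MP_L = w: 42·L^(-1/3) = w.
Solving for L: L^(-1/3) = w/42, so L = (42/w)^(3).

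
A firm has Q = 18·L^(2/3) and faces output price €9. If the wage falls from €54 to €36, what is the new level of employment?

L* = 27

From P·MP_L = w with MP_L = 12·L^(-1/3), the labor demand is L(w) = (108/w)^(3).
At w = 54: L = 8. At w = 36: L = 27.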